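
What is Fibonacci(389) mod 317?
171

Matrix identity: Q^n = [[F_(n+1), F_n], [F_n, F_(n-1)]] with Q = [[1,1],[1,0]].
n = 389 = 110000101₂. Square-and-multiply, entries mod 317:
Q^1 = [[1,1],[1,0]]
Q^3 = (Q^1)²·Q = [[3,2],[2,1]]
Q^6 = (Q^3)² = [[13,8],[8,5]]
Q^12 = (Q^6)² = [[233,144],[144,89]]
Q^24 = (Q^12)² = [[213,86],[86,127]]
Q^48 = (Q^24)² = [[143,76],[76,67]]
Q^97 = (Q^48)²·Q = [[24,231],[231,110]]
Q^194 = (Q^97)² = [[47,205],[205,159]]
Q^389 = (Q^194)²·Q = [[240,171],[171,69]]
F_389 mod 317 = Q^389[0][1] = 171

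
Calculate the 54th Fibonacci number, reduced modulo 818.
468

Matrix identity: Q^n = [[F_(n+1), F_n], [F_n, F_(n-1)]] with Q = [[1,1],[1,0]].
n = 54 = 110110₂. Square-and-multiply, entries mod 818:
Q^1 = [[1,1],[1,0]]
Q^3 = (Q^1)²·Q = [[3,2],[2,1]]
Q^6 = (Q^3)² = [[13,8],[8,5]]
Q^13 = (Q^6)²·Q = [[377,233],[233,144]]
Q^27 = (Q^13)²·Q = [[427,98],[98,329]]
Q^54 = (Q^27)² = [[521,468],[468,53]]
F_54 mod 818 = Q^54[0][1] = 468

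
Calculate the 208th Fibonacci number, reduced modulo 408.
387

Matrix identity: Q^n = [[F_(n+1), F_n], [F_n, F_(n-1)]] with Q = [[1,1],[1,0]].
n = 208 = 11010000₂. Square-and-multiply, entries mod 408:
Q^1 = [[1,1],[1,0]]
Q^3 = (Q^1)²·Q = [[3,2],[2,1]]
Q^6 = (Q^3)² = [[13,8],[8,5]]
Q^13 = (Q^6)²·Q = [[377,233],[233,144]]
Q^26 = (Q^13)² = [[170,217],[217,361]]
Q^52 = (Q^26)² = [[101,171],[171,338]]
Q^104 = (Q^52)² = [[274,405],[405,277]]
Q^208 = (Q^104)² = [[13,387],[387,34]]
F_208 mod 408 = Q^208[0][1] = 387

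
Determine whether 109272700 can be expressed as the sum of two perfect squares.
Not possible

Factorization: 109272700 = 2^2 × 5^2 × 103^3
By Fermat: n is sum of two squares iff every prime p ≡ 3 (mod 4) appears to even power.
Prime(s) ≡ 3 (mod 4) with odd exponent: [(103, 3)]
Therefore 109272700 cannot be expressed as a² + b².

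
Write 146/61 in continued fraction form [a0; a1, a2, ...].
[2; 2, 1, 1, 5, 2]

Euclidean algorithm steps:
146 = 2 × 61 + 24
61 = 2 × 24 + 13
24 = 1 × 13 + 11
13 = 1 × 11 + 2
11 = 5 × 2 + 1
2 = 2 × 1 + 0
Continued fraction: [2; 2, 1, 1, 5, 2]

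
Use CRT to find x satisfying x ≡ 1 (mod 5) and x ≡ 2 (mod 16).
66

Using Chinese Remainder Theorem:
M = 5 × 16 = 80
M1 = 16, M2 = 5
y1 = 16^(-1) mod 5 = 1
y2 = 5^(-1) mod 16 = 13
x = (1×16×1 + 2×5×13) mod 80 = 66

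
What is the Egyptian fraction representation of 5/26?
1/6 + 1/39

Greedy algorithm:
5/26: ceiling(26/5) = 6, use 1/6
1/39: ceiling(39/1) = 39, use 1/39
Result: 5/26 = 1/6 + 1/39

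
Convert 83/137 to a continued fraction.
[0; 1, 1, 1, 1, 6, 4]

Euclidean algorithm steps:
83 = 0 × 137 + 83
137 = 1 × 83 + 54
83 = 1 × 54 + 29
54 = 1 × 29 + 25
29 = 1 × 25 + 4
25 = 6 × 4 + 1
4 = 4 × 1 + 0
Continued fraction: [0; 1, 1, 1, 1, 6, 4]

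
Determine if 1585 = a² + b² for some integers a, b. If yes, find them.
8² + 39² (a=8, b=39)

Factorization: 1585 = 5 × 317
By Fermat: n is sum of two squares iff every prime p ≡ 3 (mod 4) appears to even power.
All primes ≡ 3 (mod 4) appear to even power.
Search a = 0, 1, 2, … for 1585 - a² a perfect square: first hit at a = 8: 1585 - 64 = 1521 = 39².
1585 = 8² + 39² = 64 + 1521 ✓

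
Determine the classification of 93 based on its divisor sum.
deficient

Proper divisors of 93: sum = 1 + 3 + 31 = 35
Since 35 < 93, 93 is deficient.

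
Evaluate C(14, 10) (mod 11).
0

Using Lucas' theorem:
Write n=14 and k=10 in base 11:
n in base 11: [1, 3]
k in base 11: [0, 10]
C(14,10) mod 11 = ∏ C(n_i, k_i) mod 11
Digit binomials (mod 11): C(1,0) = 1; C(3,10) = 0 (k_i > n_i)
Product: 1 × 0 = 0 ≡ 0 (mod 11)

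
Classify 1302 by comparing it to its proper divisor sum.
abundant

Proper divisors of 1302: sum = 1 + 2 + 3 + 6 + 7 + 14 + 21 + 31 + 42 + 62 + 93 + 186 + 217 + 434 + 651 = 1770
Since 1770 > 1302, 1302 is abundant.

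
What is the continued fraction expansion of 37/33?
[1; 8, 4]

Euclidean algorithm steps:
37 = 1 × 33 + 4
33 = 8 × 4 + 1
4 = 4 × 1 + 0
Continued fraction: [1; 8, 4]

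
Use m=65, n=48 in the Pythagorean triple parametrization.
(1921, 6240, 6529)

Euclid's formula: a = m² - n², b = 2mn, c = m² + n²
m = 65, n = 48
a = 65² - 48² = 4225 - 2304 = 1921
b = 2 × 65 × 48 = 6240
c = 65² + 48² = 4225 + 2304 = 6529
Verification: 1921² + 6240² = 3690241 + 38937600 = 42627841 = 6529² ✓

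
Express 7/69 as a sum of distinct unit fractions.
1/10 + 1/690

Greedy algorithm:
7/69: ceiling(69/7) = 10, use 1/10
1/690: ceiling(690/1) = 690, use 1/690
Result: 7/69 = 1/10 + 1/690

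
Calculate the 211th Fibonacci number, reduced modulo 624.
389

Matrix identity: Q^n = [[F_(n+1), F_n], [F_n, F_(n-1)]] with Q = [[1,1],[1,0]].
n = 211 = 11010011₂. Square-and-multiply, entries mod 624:
Q^1 = [[1,1],[1,0]]
Q^3 = (Q^1)²·Q = [[3,2],[2,1]]
Q^6 = (Q^3)² = [[13,8],[8,5]]
Q^13 = (Q^6)²·Q = [[377,233],[233,144]]
Q^26 = (Q^13)² = [[482,337],[337,145]]
Q^52 = (Q^26)² = [[197,387],[387,434]]
Q^105 = (Q^52)²·Q = [[343,130],[130,213]]
Q^211 = (Q^105)²·Q = [[285,389],[389,520]]
F_211 mod 624 = Q^211[0][1] = 389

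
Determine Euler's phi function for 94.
46

94 = 2 × 47
φ(n) = n × ∏(1 - 1/p) for each prime p dividing n
φ(94) = 94 × (1 - 1/2) × (1 - 1/47) = 46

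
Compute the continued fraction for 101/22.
[4; 1, 1, 2, 4]

Euclidean algorithm steps:
101 = 4 × 22 + 13
22 = 1 × 13 + 9
13 = 1 × 9 + 4
9 = 2 × 4 + 1
4 = 4 × 1 + 0
Continued fraction: [4; 1, 1, 2, 4]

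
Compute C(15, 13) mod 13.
1

Using Lucas' theorem:
Write n=15 and k=13 in base 13:
n in base 13: [1, 2]
k in base 13: [1, 0]
C(15,13) mod 13 = ∏ C(n_i, k_i) mod 13
Digit binomials (mod 13): C(1,1) = 1; C(2,0) = 1
Product: 1 × 1 = 1 ≡ 1 (mod 13)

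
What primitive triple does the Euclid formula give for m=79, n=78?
(157, 12324, 12325)

Euclid's formula: a = m² - n², b = 2mn, c = m² + n²
m = 79, n = 78
a = 79² - 78² = 6241 - 6084 = 157
b = 2 × 79 × 78 = 12324
c = 79² + 78² = 6241 + 6084 = 12325
Verification: 157² + 12324² = 24649 + 151880976 = 151905625 = 12325² ✓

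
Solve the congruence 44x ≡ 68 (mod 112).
x ≡ 27 (mod 28)

gcd(44, 112) = 4, which divides 68, so solutions exist.
Divide through by 4: 11x ≡ 17 (mod 28).
Find 11^(-1) mod 28 by the extended Euclidean algorithm:
28 = 2 × 11 + 6  ⟹  6 = (1)·28 + (-2)·11
11 = 1 × 6 + 5  ⟹  5 = (-1)·28 + (3)·11
6 = 1 × 5 + 1  ⟹  1 = (2)·28 + (-5)·11
So (-5)·11 ≡ 1 (mod 28), i.e. 11^(-1) ≡ -5 ≡ 23 (mod 28).
x ≡ 23 × 17 = 391 ≡ 27 (mod 28).
Check: 44 × 27 = 1188 ≡ 68 (mod 112).
x ≡ 27 (mod 28), giving 4 solutions mod 112.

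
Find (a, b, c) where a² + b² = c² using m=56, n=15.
(2911, 1680, 3361)

Euclid's formula: a = m² - n², b = 2mn, c = m² + n²
m = 56, n = 15
a = 56² - 15² = 3136 - 225 = 2911
b = 2 × 56 × 15 = 1680
c = 56² + 15² = 3136 + 225 = 3361
Verification: 2911² + 1680² = 8473921 + 2822400 = 11296321 = 3361² ✓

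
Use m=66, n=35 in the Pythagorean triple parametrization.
(3131, 4620, 5581)

Euclid's formula: a = m² - n², b = 2mn, c = m² + n²
m = 66, n = 35
a = 66² - 35² = 4356 - 1225 = 3131
b = 2 × 66 × 35 = 4620
c = 66² + 35² = 4356 + 1225 = 5581
Verification: 3131² + 4620² = 9803161 + 21344400 = 31147561 = 5581² ✓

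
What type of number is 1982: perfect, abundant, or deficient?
deficient

Proper divisors of 1982: sum = 1 + 2 + 991 = 994
Since 994 < 1982, 1982 is deficient.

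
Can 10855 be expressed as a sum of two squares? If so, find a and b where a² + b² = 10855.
Not possible

Factorization: 10855 = 5 × 13 × 167
By Fermat: n is sum of two squares iff every prime p ≡ 3 (mod 4) appears to even power.
Prime(s) ≡ 3 (mod 4) with odd exponent: [(167, 1)]
Therefore 10855 cannot be expressed as a² + b².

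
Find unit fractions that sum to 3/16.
1/6 + 1/48

Greedy algorithm:
3/16: ceiling(16/3) = 6, use 1/6
1/48: ceiling(48/1) = 48, use 1/48
Result: 3/16 = 1/6 + 1/48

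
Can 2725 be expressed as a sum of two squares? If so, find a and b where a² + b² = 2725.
15² + 50² (a=15, b=50)

Factorization: 2725 = 5^2 × 109
By Fermat: n is sum of two squares iff every prime p ≡ 3 (mod 4) appears to even power.
All primes ≡ 3 (mod 4) appear to even power.
Search a = 0, 1, 2, … for 2725 - a² a perfect square: first hit at a = 15: 2725 - 225 = 2500 = 50².
2725 = 15² + 50² = 225 + 2500 ✓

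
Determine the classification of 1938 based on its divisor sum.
abundant

Proper divisors of 1938: sum = 1 + 2 + 3 + 6 + 17 + 19 + 34 + 38 + 51 + 57 + 102 + 114 + 323 + 646 + 969 = 2382
Since 2382 > 1938, 1938 is abundant.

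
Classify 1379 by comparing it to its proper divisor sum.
deficient

Proper divisors of 1379: sum = 1 + 7 + 197 = 205
Since 205 < 1379, 1379 is deficient.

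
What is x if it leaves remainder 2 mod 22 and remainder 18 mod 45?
288

Using Chinese Remainder Theorem:
M = 22 × 45 = 990
M1 = 45, M2 = 22
y1 = 45^(-1) mod 22 = 1
y2 = 22^(-1) mod 45 = 43
x = (2×45×1 + 18×22×43) mod 990 = 288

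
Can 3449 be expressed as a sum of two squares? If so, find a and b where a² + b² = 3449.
40² + 43² (a=40, b=43)

Factorization: 3449 = 3449
By Fermat: n is sum of two squares iff every prime p ≡ 3 (mod 4) appears to even power.
All primes ≡ 3 (mod 4) appear to even power.
Search a = 0, 1, 2, … for 3449 - a² a perfect square: first hit at a = 40: 3449 - 1600 = 1849 = 43².
3449 = 40² + 43² = 1600 + 1849 ✓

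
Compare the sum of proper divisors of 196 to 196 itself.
abundant

Proper divisors of 196: sum = 1 + 2 + 4 + 7 + 14 + 28 + 49 + 98 = 203
Since 203 > 196, 196 is abundant.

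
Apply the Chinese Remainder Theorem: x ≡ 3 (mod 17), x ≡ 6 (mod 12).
54

Using Chinese Remainder Theorem:
M = 17 × 12 = 204
M1 = 12, M2 = 17
y1 = 12^(-1) mod 17 = 10
y2 = 17^(-1) mod 12 = 5
x = (3×12×10 + 6×17×5) mod 204 = 54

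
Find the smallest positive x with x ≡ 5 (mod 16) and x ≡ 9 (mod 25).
309

Using Chinese Remainder Theorem:
M = 16 × 25 = 400
M1 = 25, M2 = 16
y1 = 25^(-1) mod 16 = 9
y2 = 16^(-1) mod 25 = 11
x = (5×25×9 + 9×16×11) mod 400 = 309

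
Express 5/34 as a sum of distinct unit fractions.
1/7 + 1/238

Greedy algorithm:
5/34: ceiling(34/5) = 7, use 1/7
1/238: ceiling(238/1) = 238, use 1/238
Result: 5/34 = 1/7 + 1/238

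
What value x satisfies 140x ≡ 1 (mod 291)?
185

gcd(140, 291) = 1, so the inverse exists.
Extended Euclidean algorithm on (291, 140):
291 = 2 × 140 + 11  ⟹  11 = (1)·291 + (-2)·140
140 = 12 × 11 + 8  ⟹  8 = (-12)·291 + (25)·140
11 = 1 × 8 + 3  ⟹  3 = (13)·291 + (-27)·140
8 = 2 × 3 + 2  ⟹  2 = (-38)·291 + (79)·140
3 = 1 × 2 + 1  ⟹  1 = (51)·291 + (-106)·140
So (-106)·140 ≡ 1 (mod 291), i.e. 140^(-1) ≡ -106 ≡ 185 (mod 291).
Check: 140 × 185 = 25900 ≡ 1 (mod 291)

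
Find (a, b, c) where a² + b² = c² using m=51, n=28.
(1817, 2856, 3385)

Euclid's formula: a = m² - n², b = 2mn, c = m² + n²
m = 51, n = 28
a = 51² - 28² = 2601 - 784 = 1817
b = 2 × 51 × 28 = 2856
c = 51² + 28² = 2601 + 784 = 3385
Verification: 1817² + 2856² = 3301489 + 8156736 = 11458225 = 3385² ✓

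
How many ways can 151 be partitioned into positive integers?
45060624582

p(n) counts ways to write n as a sum of positive integers (order ignored).
Euler's pentagonal recurrence: p(k) = p(k-1) + p(k-2) - p(k-5) - p(k-7) + p(k-12) + p(k-15) - ... (offsets j(3j∓1)/2, signs ++--, p(0)=1, p(<0)=0).
DP table for k = 0..150: p(0)=1, p(1)=1, p(2)=2, p(3)=3, p(4)=5, p(5)=7, p(6)=11, p(7)=15, p(8)=22, p(9)=30, p(10)=42, p(11)=56, p(12)=77, p(13)=101, p(14)=135, p(15)=176, p(16)=231, p(17)=297, p(18)=385, p(19)=490, p(20)=627, p(21)=792, p(22)=1002, p(23)=1255, p(24)=1575, p(25)=1958, p(26)=2436, p(27)=3010, p(28)=3718, p(29)=4565, p(30)=5604, p(31)=6842, p(32)=8349, p(33)=10143, p(34)=12310, p(35)=14883, p(36)=17977, p(37)=21637, p(38)=26015, p(39)=31185, p(40)=37338, p(41)=44583, p(42)=53174, p(43)=63261, p(44)=75175, p(45)=89134, p(46)=105558, p(47)=124754, p(48)=147273, p(49)=173525, p(50)=204226, p(51)=239943, p(52)=281589, p(53)=329931, p(54)=386155, p(55)=451276, p(56)=526823, p(57)=614154, p(58)=715220, p(59)=831820, p(60)=966467, p(61)=1121505, p(62)=1300156, p(63)=1505499, p(64)=1741630, p(65)=2012558, p(66)=2323520, p(67)=2679689, p(68)=3087735, p(69)=3554345, p(70)=4087968, p(71)=4697205, p(72)=5392783, p(73)=6185689, p(74)=7089500, p(75)=8118264, p(76)=9289091, p(77)=10619863, p(78)=12132164, p(79)=13848650, p(80)=15796476, p(81)=18004327, p(82)=20506255, p(83)=23338469, p(84)=26543660, p(85)=30167357, p(86)=34262962, p(87)=38887673, p(88)=44108109, p(89)=49995925, p(90)=56634173, p(91)=64112359, p(92)=72533807, p(93)=82010177, p(94)=92669720, p(95)=104651419, p(96)=118114304, p(97)=133230930, p(98)=150198136, p(99)=169229875, p(100)=190569292, p(101)=214481126, p(102)=241265379, p(103)=271248950, p(104)=304801365, p(105)=342325709, p(106)=384276336, p(107)=431149389, p(108)=483502844, p(109)=541946240, p(110)=607163746, p(111)=679903203, p(112)=761002156, p(113)=851376628, p(114)=952050665, p(115)=1064144451, p(116)=1188908248, p(117)=1327710076, p(118)=1482074143, p(119)=1653668665, p(120)=1844349560, p(121)=2056148051, p(122)=2291320912, p(123)=2552338241, p(124)=2841940500, p(125)=3163127352, p(126)=3519222692, p(127)=3913864295, p(128)=4351078600, p(129)=4835271870, p(130)=5371315400, p(131)=5964539504, p(132)=6620830889, p(133)=7346629512, p(134)=8149040695, p(135)=9035836076, p(136)=10015581680, p(137)=11097645016, p(138)=12292341831, p(139)=13610949895, p(140)=15065878135, p(141)=16670689208, p(142)=18440293320, p(143)=20390982757, p(144)=22540654445, p(145)=24908858009, p(146)=27517052599, p(147)=30388671978, p(148)=33549419497, p(149)=37027355200, p(150)=40853235313.
Final step: p(151) = p(150) + p(149) - p(146) - p(144) + p(139) + p(136) - p(129) - p(125) + p(116) + p(111) - p(100) - p(94) + p(81) + p(74) - p(59) - p(51) + p(34) + p(25) - p(6)
= 40853235313 + 37027355200 - 27517052599 - 22540654445 + 13610949895 + 10015581680 - 4835271870 - 3163127352 + 1188908248 + 679903203 - 190569292 - 92669720 + 18004327 + 7089500 - 831820 - 239943 + 12310 + 1958 - 11
= 45060624582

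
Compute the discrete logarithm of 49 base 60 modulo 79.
74

Baby-step giant-step with step n = ⌈√79⌉ = 9.
Baby steps 60^j mod 79 (j:value) for j=0..8: 0:1, 1:60, 2:45, 3:14, 4:50, 5:77, 6:38, 7:68, 8:51.
Giant-step multiplier: 60^(-9) ≡ 60^(78-9) = 60^69 ≡ 15 (mod 79).
Giant steps γ_i = 49·15^i mod 79: γ_0=49, γ_1=24, γ_2=44, γ_3=28, γ_4=25, γ_5=59, γ_6=16, γ_7=3, γ_8=45 (in table at j=2).
x = i·n + j = 8·9 + 2 = 74.
Check: 60^74 ≡ 49 (mod 79).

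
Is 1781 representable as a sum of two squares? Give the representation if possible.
10² + 41² (a=10, b=41)

Factorization: 1781 = 13 × 137
By Fermat: n is sum of two squares iff every prime p ≡ 3 (mod 4) appears to even power.
All primes ≡ 3 (mod 4) appear to even power.
Search a = 0, 1, 2, … for 1781 - a² a perfect square: first hit at a = 10: 1781 - 100 = 1681 = 41².
1781 = 10² + 41² = 100 + 1681 ✓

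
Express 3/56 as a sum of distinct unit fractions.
1/19 + 1/1064

Greedy algorithm:
3/56: ceiling(56/3) = 19, use 1/19
1/1064: ceiling(1064/1) = 1064, use 1/1064
Result: 3/56 = 1/19 + 1/1064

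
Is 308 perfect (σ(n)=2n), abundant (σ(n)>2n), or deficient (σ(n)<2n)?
abundant

Proper divisors of 308: sum = 1 + 2 + 4 + 7 + 11 + 14 + 22 + 28 + 44 + 77 + 154 = 364
Since 364 > 308, 308 is abundant.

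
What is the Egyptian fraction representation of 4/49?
1/13 + 1/213 + 1/67841 + 1/9204734721

Greedy algorithm:
4/49: ceiling(49/4) = 13, use 1/13
3/637: ceiling(637/3) = 213, use 1/213
2/135681: ceiling(135681/2) = 67841, use 1/67841
1/9204734721: ceiling(9204734721/1) = 9204734721, use 1/9204734721
Result: 4/49 = 1/13 + 1/213 + 1/67841 + 1/9204734721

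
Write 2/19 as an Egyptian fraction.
1/10 + 1/190

Greedy algorithm:
2/19: ceiling(19/2) = 10, use 1/10
1/190: ceiling(190/1) = 190, use 1/190
Result: 2/19 = 1/10 + 1/190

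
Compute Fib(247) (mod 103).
72

Matrix identity: Q^n = [[F_(n+1), F_n], [F_n, F_(n-1)]] with Q = [[1,1],[1,0]].
n = 247 = 11110111₂. Square-and-multiply, entries mod 103:
Q^1 = [[1,1],[1,0]]
Q^3 = (Q^1)²·Q = [[3,2],[2,1]]
Q^7 = (Q^3)²·Q = [[21,13],[13,8]]
Q^15 = (Q^7)²·Q = [[60,95],[95,68]]
Q^30 = (Q^15)² = [[59,6],[6,53]]
Q^61 = (Q^30)²·Q = [[69,15],[15,54]]
Q^123 = (Q^61)²·Q = [[33,42],[42,94]]
Q^247 = (Q^123)²·Q = [[50,72],[72,81]]
F_247 mod 103 = Q^247[0][1] = 72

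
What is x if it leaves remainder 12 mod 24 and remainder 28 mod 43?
372

Using Chinese Remainder Theorem:
M = 24 × 43 = 1032
M1 = 43, M2 = 24
y1 = 43^(-1) mod 24 = 19
y2 = 24^(-1) mod 43 = 9
x = (12×43×19 + 28×24×9) mod 1032 = 372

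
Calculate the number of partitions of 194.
2366022741845

p(n) counts ways to write n as a sum of positive integers (order ignored).
Euler's pentagonal recurrence: p(k) = p(k-1) + p(k-2) - p(k-5) - p(k-7) + p(k-12) + p(k-15) - ... (offsets j(3j∓1)/2, signs ++--, p(0)=1, p(<0)=0).
DP table for k = 0..193: p(0)=1, p(1)=1, p(2)=2, p(3)=3, p(4)=5, p(5)=7, p(6)=11, p(7)=15, p(8)=22, p(9)=30, p(10)=42, p(11)=56, p(12)=77, p(13)=101, p(14)=135, p(15)=176, p(16)=231, p(17)=297, p(18)=385, p(19)=490, p(20)=627, p(21)=792, p(22)=1002, p(23)=1255, p(24)=1575, p(25)=1958, p(26)=2436, p(27)=3010, p(28)=3718, p(29)=4565, p(30)=5604, p(31)=6842, p(32)=8349, p(33)=10143, p(34)=12310, p(35)=14883, p(36)=17977, p(37)=21637, p(38)=26015, p(39)=31185, p(40)=37338, p(41)=44583, p(42)=53174, p(43)=63261, p(44)=75175, p(45)=89134, p(46)=105558, p(47)=124754, p(48)=147273, p(49)=173525, p(50)=204226, p(51)=239943, p(52)=281589, p(53)=329931, p(54)=386155, p(55)=451276, p(56)=526823, p(57)=614154, p(58)=715220, p(59)=831820, p(60)=966467, p(61)=1121505, p(62)=1300156, p(63)=1505499, p(64)=1741630, p(65)=2012558, p(66)=2323520, p(67)=2679689, p(68)=3087735, p(69)=3554345, p(70)=4087968, p(71)=4697205, p(72)=5392783, p(73)=6185689, p(74)=7089500, p(75)=8118264, p(76)=9289091, p(77)=10619863, p(78)=12132164, p(79)=13848650, p(80)=15796476, p(81)=18004327, p(82)=20506255, p(83)=23338469, p(84)=26543660, p(85)=30167357, p(86)=34262962, p(87)=38887673, p(88)=44108109, p(89)=49995925, p(90)=56634173, p(91)=64112359, p(92)=72533807, p(93)=82010177, p(94)=92669720, p(95)=104651419, p(96)=118114304, p(97)=133230930, p(98)=150198136, p(99)=169229875, p(100)=190569292, p(101)=214481126, p(102)=241265379, p(103)=271248950, p(104)=304801365, p(105)=342325709, p(106)=384276336, p(107)=431149389, p(108)=483502844, p(109)=541946240, p(110)=607163746, p(111)=679903203, p(112)=761002156, p(113)=851376628, p(114)=952050665, p(115)=1064144451, p(116)=1188908248, p(117)=1327710076, p(118)=1482074143, p(119)=1653668665, p(120)=1844349560, p(121)=2056148051, p(122)=2291320912, p(123)=2552338241, p(124)=2841940500, p(125)=3163127352, p(126)=3519222692, p(127)=3913864295, p(128)=4351078600, p(129)=4835271870, p(130)=5371315400, p(131)=5964539504, p(132)=6620830889, p(133)=7346629512, p(134)=8149040695, p(135)=9035836076, p(136)=10015581680, p(137)=11097645016, p(138)=12292341831, p(139)=13610949895, p(140)=15065878135, p(141)=16670689208, p(142)=18440293320, p(143)=20390982757, p(144)=22540654445, p(145)=24908858009, p(146)=27517052599, p(147)=30388671978, p(148)=33549419497, p(149)=37027355200, p(150)=40853235313, p(151)=45060624582, p(152)=49686288421, p(153)=54770336324, p(154)=60356673280, p(155)=66493182097, p(156)=73232243759, p(157)=80630964769, p(158)=88751778802, p(159)=97662728555, p(160)=107438159466, p(161)=118159068427, p(162)=129913904637, p(163)=142798995930, p(164)=156919475295, p(165)=172389800255, p(166)=189334822579, p(167)=207890420102, p(168)=228204732751, p(169)=250438925115, p(170)=274768617130, p(171)=301384802048, p(172)=330495499613, p(173)=362326859895, p(174)=397125074750, p(175)=435157697830, p(176)=476715857290, p(177)=522115831195, p(178)=571701605655, p(179)=625846753120, p(180)=684957390936, p(181)=749474411781, p(182)=819876908323, p(183)=896684817527, p(184)=980462880430, p(185)=1071823774337, p(186)=1171432692373, p(187)=1280011042268, p(188)=1398341745571, p(189)=1527273599625, p(190)=1667727404093, p(191)=1820701100652, p(192)=1987276856363, p(193)=2168627105469.
Final step: p(194) = p(193) + p(192) - p(189) - p(187) + p(182) + p(179) - p(172) - p(168) + p(159) + p(154) - p(143) - p(137) + p(124) + p(117) - p(102) - p(94) + p(77) + p(68) - p(49) - p(39) + p(18) + p(7)
= 2168627105469 + 1987276856363 - 1527273599625 - 1280011042268 + 819876908323 + 625846753120 - 330495499613 - 228204732751 + 97662728555 + 60356673280 - 20390982757 - 11097645016 + 2841940500 + 1327710076 - 241265379 - 92669720 + 10619863 + 3087735 - 173525 - 31185 + 385 + 15
= 2366022741845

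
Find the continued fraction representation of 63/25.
[2; 1, 1, 12]

Euclidean algorithm steps:
63 = 2 × 25 + 13
25 = 1 × 13 + 12
13 = 1 × 12 + 1
12 = 12 × 1 + 0
Continued fraction: [2; 1, 1, 12]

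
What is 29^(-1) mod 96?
53

gcd(29, 96) = 1, so the inverse exists.
Extended Euclidean algorithm on (96, 29):
96 = 3 × 29 + 9  ⟹  9 = (1)·96 + (-3)·29
29 = 3 × 9 + 2  ⟹  2 = (-3)·96 + (10)·29
9 = 4 × 2 + 1  ⟹  1 = (13)·96 + (-43)·29
So (-43)·29 ≡ 1 (mod 96), i.e. 29^(-1) ≡ -43 ≡ 53 (mod 96).
Check: 29 × 53 = 1537 ≡ 1 (mod 96)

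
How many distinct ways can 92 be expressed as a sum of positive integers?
72533807

p(n) counts ways to write n as a sum of positive integers (order ignored).
Euler's pentagonal recurrence: p(k) = p(k-1) + p(k-2) - p(k-5) - p(k-7) + p(k-12) + p(k-15) - ... (offsets j(3j∓1)/2, signs ++--, p(0)=1, p(<0)=0).
DP table for k = 0..91: p(0)=1, p(1)=1, p(2)=2, p(3)=3, p(4)=5, p(5)=7, p(6)=11, p(7)=15, p(8)=22, p(9)=30, p(10)=42, p(11)=56, p(12)=77, p(13)=101, p(14)=135, p(15)=176, p(16)=231, p(17)=297, p(18)=385, p(19)=490, p(20)=627, p(21)=792, p(22)=1002, p(23)=1255, p(24)=1575, p(25)=1958, p(26)=2436, p(27)=3010, p(28)=3718, p(29)=4565, p(30)=5604, p(31)=6842, p(32)=8349, p(33)=10143, p(34)=12310, p(35)=14883, p(36)=17977, p(37)=21637, p(38)=26015, p(39)=31185, p(40)=37338, p(41)=44583, p(42)=53174, p(43)=63261, p(44)=75175, p(45)=89134, p(46)=105558, p(47)=124754, p(48)=147273, p(49)=173525, p(50)=204226, p(51)=239943, p(52)=281589, p(53)=329931, p(54)=386155, p(55)=451276, p(56)=526823, p(57)=614154, p(58)=715220, p(59)=831820, p(60)=966467, p(61)=1121505, p(62)=1300156, p(63)=1505499, p(64)=1741630, p(65)=2012558, p(66)=2323520, p(67)=2679689, p(68)=3087735, p(69)=3554345, p(70)=4087968, p(71)=4697205, p(72)=5392783, p(73)=6185689, p(74)=7089500, p(75)=8118264, p(76)=9289091, p(77)=10619863, p(78)=12132164, p(79)=13848650, p(80)=15796476, p(81)=18004327, p(82)=20506255, p(83)=23338469, p(84)=26543660, p(85)=30167357, p(86)=34262962, p(87)=38887673, p(88)=44108109, p(89)=49995925, p(90)=56634173, p(91)=64112359.
Final step: p(92) = p(91) + p(90) - p(87) - p(85) + p(80) + p(77) - p(70) - p(66) + p(57) + p(52) - p(41) - p(35) + p(22) + p(15) - p(0)
= 64112359 + 56634173 - 38887673 - 30167357 + 15796476 + 10619863 - 4087968 - 2323520 + 614154 + 281589 - 44583 - 14883 + 1002 + 176 - 1
= 72533807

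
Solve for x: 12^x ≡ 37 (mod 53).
18

Baby-step giant-step with step n = ⌈√53⌉ = 8.
Baby steps 12^j mod 53 (j:value) for j=0..7: 0:1, 1:12, 2:38, 3:32, 4:13, 5:50, 6:17, 7:45.
Giant-step multiplier: 12^(-8) ≡ 12^(52-8) = 12^44 ≡ 16 (mod 53).
Giant steps γ_i = 37·16^i mod 53: γ_0=37, γ_1=9, γ_2=38 (in table at j=2).
x = i·n + j = 2·8 + 2 = 18.
Check: 12^18 ≡ 37 (mod 53).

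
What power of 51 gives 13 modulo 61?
20

Baby-step giant-step with step n = ⌈√61⌉ = 8.
Baby steps 51^j mod 61 (j:value) for j=0..7: 0:1, 1:51, 2:39, 3:37, 4:57, 5:40, 6:27, 7:35.
Giant-step multiplier: 51^(-8) ≡ 51^(60-8) = 51^52 ≡ 42 (mod 61).
Giant steps γ_i = 13·42^i mod 61: γ_0=13, γ_1=58, γ_2=57 (in table at j=4).
x = i·n + j = 2·8 + 4 = 20.
Check: 51^20 ≡ 13 (mod 61).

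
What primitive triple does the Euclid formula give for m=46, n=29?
(1275, 2668, 2957)

Euclid's formula: a = m² - n², b = 2mn, c = m² + n²
m = 46, n = 29
a = 46² - 29² = 2116 - 841 = 1275
b = 2 × 46 × 29 = 2668
c = 46² + 29² = 2116 + 841 = 2957
Verification: 1275² + 2668² = 1625625 + 7118224 = 8743849 = 2957² ✓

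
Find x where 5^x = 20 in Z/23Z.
5

Baby-step giant-step with step n = ⌈√23⌉ = 5.
Baby steps 5^j mod 23 (j:value) for j=0..4: 0:1, 1:5, 2:2, 3:10, 4:4.
Giant-step multiplier: 5^(-5) ≡ 5^(22-5) = 5^17 ≡ 15 (mod 23).
Giant steps γ_i = 20·15^i mod 23: γ_0=20, γ_1=1 (in table at j=0).
x = i·n + j = 1·5 + 0 = 5.
Check: 5^5 ≡ 20 (mod 23).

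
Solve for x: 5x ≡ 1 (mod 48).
29

gcd(5, 48) = 1, so the inverse exists.
Extended Euclidean algorithm on (48, 5):
48 = 9 × 5 + 3  ⟹  3 = (1)·48 + (-9)·5
5 = 1 × 3 + 2  ⟹  2 = (-1)·48 + (10)·5
3 = 1 × 2 + 1  ⟹  1 = (2)·48 + (-19)·5
So (-19)·5 ≡ 1 (mod 48), i.e. 5^(-1) ≡ -19 ≡ 29 (mod 48).
Check: 5 × 29 = 145 ≡ 1 (mod 48)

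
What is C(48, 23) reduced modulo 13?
0

Using Lucas' theorem:
Write n=48 and k=23 in base 13:
n in base 13: [3, 9]
k in base 13: [1, 10]
C(48,23) mod 13 = ∏ C(n_i, k_i) mod 13
Digit binomials (mod 13): C(3,1) = 3; C(9,10) = 0 (k_i > n_i)
Product: 3 × 0 = 0 ≡ 0 (mod 13)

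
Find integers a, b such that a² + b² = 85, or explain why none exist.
2² + 9² (a=2, b=9)

Factorization: 85 = 5 × 17
By Fermat: n is sum of two squares iff every prime p ≡ 3 (mod 4) appears to even power.
All primes ≡ 3 (mod 4) appear to even power.
Search a = 0, 1, 2, … for 85 - a² a perfect square: first hit at a = 2: 85 - 4 = 81 = 9².
85 = 2² + 9² = 4 + 81 ✓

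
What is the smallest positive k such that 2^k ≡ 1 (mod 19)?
18

19 is prime, so ord(2) divides φ(19) = 18.
Divisors of 18: 1, 2, 3, 6, 9, 18.
Repeated squaring: 2^1 ≡ 2, 2^2 ≡ 4, 2^4 ≡ 16, 2^8 ≡ 9, 2^16 ≡ 5 (mod 19).
Test 2^d mod 19 for each divisor d in increasing order:
2^1 ≡ 2
2^2 ≡ 4
2^3 = 2^2·2^1 ≡ 8
2^6 = 2^4·2^2 ≡ 7
2^9 = 2^8·2^1 ≡ 18
2^18 = 2^16·2^2 ≡ 1  ← first divisor giving 1
The order is 18.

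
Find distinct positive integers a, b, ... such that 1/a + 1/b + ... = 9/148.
1/17 + 1/504 + 1/317016

Greedy algorithm:
9/148: ceiling(148/9) = 17, use 1/17
5/2516: ceiling(2516/5) = 504, use 1/504
1/317016: ceiling(317016/1) = 317016, use 1/317016
Result: 9/148 = 1/17 + 1/504 + 1/317016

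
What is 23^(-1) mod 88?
23

gcd(23, 88) = 1, so the inverse exists.
Extended Euclidean algorithm on (88, 23):
88 = 3 × 23 + 19  ⟹  19 = (1)·88 + (-3)·23
23 = 1 × 19 + 4  ⟹  4 = (-1)·88 + (4)·23
19 = 4 × 4 + 3  ⟹  3 = (5)·88 + (-19)·23
4 = 1 × 3 + 1  ⟹  1 = (-6)·88 + (23)·23
So (23)·23 ≡ 1 (mod 88), i.e. 23^(-1) ≡ 23 (mod 88).
Check: 23 × 23 = 529 ≡ 1 (mod 88)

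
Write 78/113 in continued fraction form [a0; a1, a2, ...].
[0; 1, 2, 4, 2, 1, 2]

Euclidean algorithm steps:
78 = 0 × 113 + 78
113 = 1 × 78 + 35
78 = 2 × 35 + 8
35 = 4 × 8 + 3
8 = 2 × 3 + 2
3 = 1 × 2 + 1
2 = 2 × 1 + 0
Continued fraction: [0; 1, 2, 4, 2, 1, 2]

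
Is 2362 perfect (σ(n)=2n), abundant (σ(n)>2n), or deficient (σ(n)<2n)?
deficient

Proper divisors of 2362: sum = 1 + 2 + 1181 = 1184
Since 1184 < 2362, 2362 is deficient.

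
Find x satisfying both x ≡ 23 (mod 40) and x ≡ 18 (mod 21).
543

Using Chinese Remainder Theorem:
M = 40 × 21 = 840
M1 = 21, M2 = 40
y1 = 21^(-1) mod 40 = 21
y2 = 40^(-1) mod 21 = 10
x = (23×21×21 + 18×40×10) mod 840 = 543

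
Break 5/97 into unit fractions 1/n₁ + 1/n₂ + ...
1/20 + 1/647 + 1/1255180

Greedy algorithm:
5/97: ceiling(97/5) = 20, use 1/20
3/1940: ceiling(1940/3) = 647, use 1/647
1/1255180: ceiling(1255180/1) = 1255180, use 1/1255180
Result: 5/97 = 1/20 + 1/647 + 1/1255180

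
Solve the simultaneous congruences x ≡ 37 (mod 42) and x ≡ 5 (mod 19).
499

Using Chinese Remainder Theorem:
M = 42 × 19 = 798
M1 = 19, M2 = 42
y1 = 19^(-1) mod 42 = 31
y2 = 42^(-1) mod 19 = 5
x = (37×19×31 + 5×42×5) mod 798 = 499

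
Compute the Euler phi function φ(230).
88

230 = 2 × 5 × 23
φ(n) = n × ∏(1 - 1/p) for each prime p dividing n
φ(230) = 230 × (1 - 1/2) × (1 - 1/5) × (1 - 1/23) = 88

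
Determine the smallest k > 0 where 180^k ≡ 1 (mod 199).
9

199 is prime, so ord(180) divides φ(199) = 198.
Divisors of 198: 1, 2, 3, 6, 9, 11, 18, 22, 33, 66, 99, 198.
Repeated squaring: 180^1 ≡ 180, 180^2 ≡ 162, 180^4 ≡ 175, 180^8 ≡ 178, 180^16 ≡ 43, 180^32 ≡ 58, 180^64 ≡ 180, 180^128 ≡ 162 (mod 199).
Test 180^d mod 199 for each divisor d in increasing order:
180^1 ≡ 180
180^2 ≡ 162
180^3 = 180^2·180^1 ≡ 106
180^6 = 180^4·180^2 ≡ 92
180^9 = 180^8·180^1 ≡ 1  ← first divisor giving 1
The order is 9.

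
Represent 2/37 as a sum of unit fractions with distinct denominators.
1/19 + 1/703

Greedy algorithm:
2/37: ceiling(37/2) = 19, use 1/19
1/703: ceiling(703/1) = 703, use 1/703
Result: 2/37 = 1/19 + 1/703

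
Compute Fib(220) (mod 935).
275

Matrix identity: Q^n = [[F_(n+1), F_n], [F_n, F_(n-1)]] with Q = [[1,1],[1,0]].
n = 220 = 11011100₂. Square-and-multiply, entries mod 935:
Q^1 = [[1,1],[1,0]]
Q^3 = (Q^1)²·Q = [[3,2],[2,1]]
Q^6 = (Q^3)² = [[13,8],[8,5]]
Q^13 = (Q^6)²·Q = [[377,233],[233,144]]
Q^27 = (Q^13)²·Q = [[846,68],[68,778]]
Q^55 = (Q^27)²·Q = [[492,390],[390,102]]
Q^110 = (Q^55)² = [[529,715],[715,749]]
Q^220 = (Q^110)² = [[56,275],[275,716]]
F_220 mod 935 = Q^220[0][1] = 275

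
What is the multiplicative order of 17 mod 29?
4

29 is prime, so ord(17) divides φ(29) = 28.
Divisors of 28: 1, 2, 4, 7, 14, 28.
Repeated squaring: 17^1 ≡ 17, 17^2 ≡ 28, 17^4 ≡ 1, 17^8 ≡ 1, 17^16 ≡ 1 (mod 29).
Test 17^d mod 29 for each divisor d in increasing order:
17^1 ≡ 17
17^2 ≡ 28
17^4 ≡ 1  ← first divisor giving 1
The order is 4.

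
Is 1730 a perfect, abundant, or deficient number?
deficient

Proper divisors of 1730: sum = 1 + 2 + 5 + 10 + 173 + 346 + 865 = 1402
Since 1402 < 1730, 1730 is deficient.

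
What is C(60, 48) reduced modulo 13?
0

Using Lucas' theorem:
Write n=60 and k=48 in base 13:
n in base 13: [4, 8]
k in base 13: [3, 9]
C(60,48) mod 13 = ∏ C(n_i, k_i) mod 13
Digit binomials (mod 13): C(4,3) = 4; C(8,9) = 0 (k_i > n_i)
Product: 4 × 0 = 0 ≡ 0 (mod 13)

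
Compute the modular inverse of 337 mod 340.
113

gcd(337, 340) = 1, so the inverse exists.
Extended Euclidean algorithm on (340, 337):
340 = 1 × 337 + 3  ⟹  3 = (1)·340 + (-1)·337
337 = 112 × 3 + 1  ⟹  1 = (-112)·340 + (113)·337
So (113)·337 ≡ 1 (mod 340), i.e. 337^(-1) ≡ 113 (mod 340).
Check: 337 × 113 = 38081 ≡ 1 (mod 340)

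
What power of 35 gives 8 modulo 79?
72

Baby-step giant-step with step n = ⌈√79⌉ = 9.
Baby steps 35^j mod 79 (j:value) for j=0..8: 0:1, 1:35, 2:40, 3:57, 4:20, 5:68, 6:10, 7:34, 8:5.
Giant-step multiplier: 35^(-9) ≡ 35^(78-9) = 35^69 ≡ 14 (mod 79).
Giant steps γ_i = 8·14^i mod 79: γ_0=8, γ_1=33, γ_2=67, γ_3=69, γ_4=18, γ_5=15, γ_6=52, γ_7=17, γ_8=1 (in table at j=0).
x = i·n + j = 8·9 + 0 = 72.
Check: 35^72 ≡ 8 (mod 79).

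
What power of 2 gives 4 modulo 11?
2

Baby-step giant-step with step n = ⌈√11⌉ = 4.
Baby steps 2^j mod 11 (j:value) for j=0..3: 0:1, 1:2, 2:4, 3:8.
h = 4 is already in the table at j=2, so x = 2.
Check: 2^2 ≡ 4 (mod 11).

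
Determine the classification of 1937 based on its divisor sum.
deficient

Proper divisors of 1937: sum = 1 + 13 + 149 = 163
Since 163 < 1937, 1937 is deficient.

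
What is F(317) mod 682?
233

Matrix identity: Q^n = [[F_(n+1), F_n], [F_n, F_(n-1)]] with Q = [[1,1],[1,0]].
n = 317 = 100111101₂. Square-and-multiply, entries mod 682:
Q^1 = [[1,1],[1,0]]
Q^2 = (Q^1)² = [[2,1],[1,1]]
Q^4 = (Q^2)² = [[5,3],[3,2]]
Q^9 = (Q^4)²·Q = [[55,34],[34,21]]
Q^19 = (Q^9)²·Q = [[627,89],[89,538]]
Q^39 = (Q^19)²·Q = [[55,34],[34,21]]
Q^79 = (Q^39)²·Q = [[627,89],[89,538]]
Q^158 = (Q^79)² = [[34,21],[21,13]]
Q^317 = (Q^158)²·Q = [[538,233],[233,305]]
F_317 mod 682 = Q^317[0][1] = 233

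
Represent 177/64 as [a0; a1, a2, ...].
[2; 1, 3, 3, 1, 3]

Euclidean algorithm steps:
177 = 2 × 64 + 49
64 = 1 × 49 + 15
49 = 3 × 15 + 4
15 = 3 × 4 + 3
4 = 1 × 3 + 1
3 = 3 × 1 + 0
Continued fraction: [2; 1, 3, 3, 1, 3]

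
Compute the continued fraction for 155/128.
[1; 4, 1, 2, 1, 6]

Euclidean algorithm steps:
155 = 1 × 128 + 27
128 = 4 × 27 + 20
27 = 1 × 20 + 7
20 = 2 × 7 + 6
7 = 1 × 6 + 1
6 = 6 × 1 + 0
Continued fraction: [1; 4, 1, 2, 1, 6]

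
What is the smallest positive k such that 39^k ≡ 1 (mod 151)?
75

151 is prime, so ord(39) divides φ(151) = 150.
Divisors of 150: 1, 2, 3, 5, 6, 10, 15, 25, 30, 50, 75, 150.
Repeated squaring: 39^1 ≡ 39, 39^2 ≡ 11, 39^4 ≡ 121, 39^8 ≡ 145, 39^16 ≡ 36, 39^32 ≡ 88, 39^64 ≡ 43, 39^128 ≡ 37 (mod 151).
Test 39^d mod 151 for each divisor d in increasing order:
39^1 ≡ 39
39^2 ≡ 11
39^3 = 39^2·39^1 ≡ 127
39^5 = 39^4·39^1 ≡ 38
39^6 = 39^4·39^2 ≡ 123
39^10 = 39^8·39^2 ≡ 85
39^15 = 39^8·39^4·39^2·39^1 ≡ 59
39^25 = 39^16·39^8·39^1 ≡ 32
39^30 = 39^16·39^8·39^4·39^2 ≡ 8
39^50 = 39^32·39^16·39^2 ≡ 118
39^75 = 39^64·39^8·39^2·39^1 ≡ 1  ← first divisor giving 1
The order is 75.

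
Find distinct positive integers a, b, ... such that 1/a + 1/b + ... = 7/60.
1/9 + 1/180

Greedy algorithm:
7/60: ceiling(60/7) = 9, use 1/9
1/180: ceiling(180/1) = 180, use 1/180
Result: 7/60 = 1/9 + 1/180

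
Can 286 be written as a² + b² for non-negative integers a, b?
Not possible

Factorization: 286 = 2 × 11 × 13
By Fermat: n is sum of two squares iff every prime p ≡ 3 (mod 4) appears to even power.
Prime(s) ≡ 3 (mod 4) with odd exponent: [(11, 1)]
Therefore 286 cannot be expressed as a² + b².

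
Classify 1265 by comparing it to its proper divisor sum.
deficient

Proper divisors of 1265: sum = 1 + 5 + 11 + 23 + 55 + 115 + 253 = 463
Since 463 < 1265, 1265 is deficient.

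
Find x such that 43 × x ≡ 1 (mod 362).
261

gcd(43, 362) = 1, so the inverse exists.
Extended Euclidean algorithm on (362, 43):
362 = 8 × 43 + 18  ⟹  18 = (1)·362 + (-8)·43
43 = 2 × 18 + 7  ⟹  7 = (-2)·362 + (17)·43
18 = 2 × 7 + 4  ⟹  4 = (5)·362 + (-42)·43
7 = 1 × 4 + 3  ⟹  3 = (-7)·362 + (59)·43
4 = 1 × 3 + 1  ⟹  1 = (12)·362 + (-101)·43
So (-101)·43 ≡ 1 (mod 362), i.e. 43^(-1) ≡ -101 ≡ 261 (mod 362).
Check: 43 × 261 = 11223 ≡ 1 (mod 362)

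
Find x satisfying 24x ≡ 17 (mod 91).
x ≡ 50 (mod 91)

gcd(24, 91) = 1, which divides 17, so solutions exist.
Find 24^(-1) mod 91 by the extended Euclidean algorithm:
91 = 3 × 24 + 19  ⟹  19 = (1)·91 + (-3)·24
24 = 1 × 19 + 5  ⟹  5 = (-1)·91 + (4)·24
19 = 3 × 5 + 4  ⟹  4 = (4)·91 + (-15)·24
5 = 1 × 4 + 1  ⟹  1 = (-5)·91 + (19)·24
So (19)·24 ≡ 1 (mod 91), i.e. 24^(-1) ≡ 19 (mod 91).
x ≡ 19 × 17 = 323 ≡ 50 (mod 91).
Check: 24 × 50 = 1200 ≡ 17 (mod 91).
Unique solution: x ≡ 50 (mod 91)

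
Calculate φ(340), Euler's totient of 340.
128

340 = 2^2 × 5 × 17
φ(n) = n × ∏(1 - 1/p) for each prime p dividing n
φ(340) = 340 × (1 - 1/2) × (1 - 1/5) × (1 - 1/17) = 128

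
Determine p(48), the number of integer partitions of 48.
147273

p(n) counts ways to write n as a sum of positive integers (order ignored).
Euler's pentagonal recurrence: p(k) = p(k-1) + p(k-2) - p(k-5) - p(k-7) + p(k-12) + p(k-15) - ... (offsets j(3j∓1)/2, signs ++--, p(0)=1, p(<0)=0).
DP table for k = 0..47: p(0)=1, p(1)=1, p(2)=2, p(3)=3, p(4)=5, p(5)=7, p(6)=11, p(7)=15, p(8)=22, p(9)=30, p(10)=42, p(11)=56, p(12)=77, p(13)=101, p(14)=135, p(15)=176, p(16)=231, p(17)=297, p(18)=385, p(19)=490, p(20)=627, p(21)=792, p(22)=1002, p(23)=1255, p(24)=1575, p(25)=1958, p(26)=2436, p(27)=3010, p(28)=3718, p(29)=4565, p(30)=5604, p(31)=6842, p(32)=8349, p(33)=10143, p(34)=12310, p(35)=14883, p(36)=17977, p(37)=21637, p(38)=26015, p(39)=31185, p(40)=37338, p(41)=44583, p(42)=53174, p(43)=63261, p(44)=75175, p(45)=89134, p(46)=105558, p(47)=124754.
Final step: p(48) = p(47) + p(46) - p(43) - p(41) + p(36) + p(33) - p(26) - p(22) + p(13) + p(8)
= 124754 + 105558 - 63261 - 44583 + 17977 + 10143 - 2436 - 1002 + 101 + 22
= 147273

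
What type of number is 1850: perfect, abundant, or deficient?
deficient

Proper divisors of 1850: sum = 1 + 2 + 5 + 10 + 25 + 37 + 50 + 74 + 185 + 370 + 925 = 1684
Since 1684 < 1850, 1850 is deficient.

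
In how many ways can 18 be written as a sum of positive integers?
385

p(n) counts ways to write n as a sum of positive integers (order ignored).
Euler's pentagonal recurrence: p(k) = p(k-1) + p(k-2) - p(k-5) - p(k-7) + p(k-12) + p(k-15) - ... (offsets j(3j∓1)/2, signs ++--, p(0)=1, p(<0)=0).
DP table for k = 0..17: p(0)=1, p(1)=1, p(2)=2, p(3)=3, p(4)=5, p(5)=7, p(6)=11, p(7)=15, p(8)=22, p(9)=30, p(10)=42, p(11)=56, p(12)=77, p(13)=101, p(14)=135, p(15)=176, p(16)=231, p(17)=297.
Final step: p(18) = p(17) + p(16) - p(13) - p(11) + p(6) + p(3)
= 297 + 231 - 101 - 56 + 11 + 3
= 385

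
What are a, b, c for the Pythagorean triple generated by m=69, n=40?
(3161, 5520, 6361)

Euclid's formula: a = m² - n², b = 2mn, c = m² + n²
m = 69, n = 40
a = 69² - 40² = 4761 - 1600 = 3161
b = 2 × 69 × 40 = 5520
c = 69² + 40² = 4761 + 1600 = 6361
Verification: 3161² + 5520² = 9991921 + 30470400 = 40462321 = 6361² ✓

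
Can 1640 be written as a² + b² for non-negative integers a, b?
14² + 38² (a=14, b=38)

Factorization: 1640 = 2^3 × 5 × 41
By Fermat: n is sum of two squares iff every prime p ≡ 3 (mod 4) appears to even power.
All primes ≡ 3 (mod 4) appear to even power.
Search a = 0, 1, 2, … for 1640 - a² a perfect square: first hit at a = 14: 1640 - 196 = 1444 = 38².
1640 = 14² + 38² = 196 + 1444 ✓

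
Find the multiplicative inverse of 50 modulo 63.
29

gcd(50, 63) = 1, so the inverse exists.
Extended Euclidean algorithm on (63, 50):
63 = 1 × 50 + 13  ⟹  13 = (1)·63 + (-1)·50
50 = 3 × 13 + 11  ⟹  11 = (-3)·63 + (4)·50
13 = 1 × 11 + 2  ⟹  2 = (4)·63 + (-5)·50
11 = 5 × 2 + 1  ⟹  1 = (-23)·63 + (29)·50
So (29)·50 ≡ 1 (mod 63), i.e. 50^(-1) ≡ 29 (mod 63).
Check: 50 × 29 = 1450 ≡ 1 (mod 63)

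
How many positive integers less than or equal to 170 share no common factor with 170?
64

170 = 2 × 5 × 17
φ(n) = n × ∏(1 - 1/p) for each prime p dividing n
φ(170) = 170 × (1 - 1/2) × (1 - 1/5) × (1 - 1/17) = 64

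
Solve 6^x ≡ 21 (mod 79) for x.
42

Baby-step giant-step with step n = ⌈√79⌉ = 9.
Baby steps 6^j mod 79 (j:value) for j=0..8: 0:1, 1:6, 2:36, 3:58, 4:32, 5:34, 6:46, 7:39, 8:76.
Giant-step multiplier: 6^(-9) ≡ 6^(78-9) = 6^69 ≡ 57 (mod 79).
Giant steps γ_i = 21·57^i mod 79: γ_0=21, γ_1=12, γ_2=52, γ_3=41, γ_4=46 (in table at j=6).
x = i·n + j = 4·9 + 6 = 42.
Check: 6^42 ≡ 21 (mod 79).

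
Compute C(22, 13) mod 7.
0

Using Lucas' theorem:
Write n=22 and k=13 in base 7:
n in base 7: [3, 1]
k in base 7: [1, 6]
C(22,13) mod 7 = ∏ C(n_i, k_i) mod 7
Digit binomials (mod 7): C(3,1) = 3; C(1,6) = 0 (k_i > n_i)
Product: 3 × 0 = 0 ≡ 0 (mod 7)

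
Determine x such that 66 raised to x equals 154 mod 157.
92

Baby-step giant-step with step n = ⌈√157⌉ = 13.
Baby steps 66^j mod 157 (j:value) for j=0..12: 0:1, 1:66, 2:117, 3:29, 4:30, 5:96, 6:56, 7:85, 8:115, 9:54, 10:110, 11:38, 12:153.
Giant-step multiplier: 66^(-13) ≡ 66^(156-13) = 66^143 ≡ 22 (mod 157).
Giant steps γ_i = 154·22^i mod 157: γ_0=154, γ_1=91, γ_2=118, γ_3=84, γ_4=121, γ_5=150, γ_6=3, γ_7=66 (in table at j=1).
x = i·n + j = 7·13 + 1 = 92.
Check: 66^92 ≡ 154 (mod 157).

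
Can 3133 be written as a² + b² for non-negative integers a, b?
18² + 53² (a=18, b=53)

Factorization: 3133 = 13 × 241
By Fermat: n is sum of two squares iff every prime p ≡ 3 (mod 4) appears to even power.
All primes ≡ 3 (mod 4) appear to even power.
Search a = 0, 1, 2, … for 3133 - a² a perfect square: first hit at a = 18: 3133 - 324 = 2809 = 53².
3133 = 18² + 53² = 324 + 2809 ✓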